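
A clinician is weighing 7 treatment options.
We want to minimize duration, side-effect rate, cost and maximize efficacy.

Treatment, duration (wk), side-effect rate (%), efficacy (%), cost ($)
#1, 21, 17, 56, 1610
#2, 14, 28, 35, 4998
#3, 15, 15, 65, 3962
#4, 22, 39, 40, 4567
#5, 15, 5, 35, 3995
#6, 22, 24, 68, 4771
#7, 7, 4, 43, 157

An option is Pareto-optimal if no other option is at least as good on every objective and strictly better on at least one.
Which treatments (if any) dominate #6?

#1: worse on efficacy (56 vs 68).
#2: worse on side-effect rate (28 vs 24).
#3: worse on efficacy (65 vs 68).
#4: worse on side-effect rate (39 vs 24).
#5: worse on efficacy (35 vs 68).
#7: worse on efficacy (43 vs 68).
No option dominates #6.

none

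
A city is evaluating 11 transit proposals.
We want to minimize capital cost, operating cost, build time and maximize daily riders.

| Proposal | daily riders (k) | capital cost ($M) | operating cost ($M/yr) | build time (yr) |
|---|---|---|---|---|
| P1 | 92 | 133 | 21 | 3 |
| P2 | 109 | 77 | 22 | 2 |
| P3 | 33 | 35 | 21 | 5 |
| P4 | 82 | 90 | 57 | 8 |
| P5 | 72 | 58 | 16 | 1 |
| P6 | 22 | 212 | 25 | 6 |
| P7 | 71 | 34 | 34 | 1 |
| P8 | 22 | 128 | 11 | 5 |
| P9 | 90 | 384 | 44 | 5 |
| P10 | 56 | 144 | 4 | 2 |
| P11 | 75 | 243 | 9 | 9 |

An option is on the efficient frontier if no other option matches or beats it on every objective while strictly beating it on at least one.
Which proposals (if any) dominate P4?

P2: daily riders 109≥82, capital cost 77≤90, operating cost 22≤57, build time 2≤8 — dominates P4.
Others (P1, P3, P5, P6, P7, P8, P9, P10, P11) are each worse than P4 on at least one objective.

P2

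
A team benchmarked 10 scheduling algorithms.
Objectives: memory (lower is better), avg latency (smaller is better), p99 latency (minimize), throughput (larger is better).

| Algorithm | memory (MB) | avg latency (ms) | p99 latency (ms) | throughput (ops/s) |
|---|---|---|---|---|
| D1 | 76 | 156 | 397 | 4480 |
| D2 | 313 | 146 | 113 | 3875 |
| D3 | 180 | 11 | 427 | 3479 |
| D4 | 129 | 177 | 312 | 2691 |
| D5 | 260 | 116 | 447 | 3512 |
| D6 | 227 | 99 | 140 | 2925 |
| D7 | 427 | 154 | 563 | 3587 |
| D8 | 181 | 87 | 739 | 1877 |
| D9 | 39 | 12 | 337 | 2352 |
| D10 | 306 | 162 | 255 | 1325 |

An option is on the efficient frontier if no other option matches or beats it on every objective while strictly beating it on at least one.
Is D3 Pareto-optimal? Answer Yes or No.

D1: worse on avg latency (156 vs 11).
D2: worse on memory (313 vs 180).
D4: worse on avg latency (177 vs 11).
D5: worse on memory (260 vs 180).
D6: worse on memory (227 vs 180).
D7: worse on memory (427 vs 180).
D8: worse on memory (181 vs 180).
D9: worse on avg latency (12 vs 11).
D10: worse on memory (306 vs 180).
No option is at least as good as D3 on every objective and strictly better on one.

Yes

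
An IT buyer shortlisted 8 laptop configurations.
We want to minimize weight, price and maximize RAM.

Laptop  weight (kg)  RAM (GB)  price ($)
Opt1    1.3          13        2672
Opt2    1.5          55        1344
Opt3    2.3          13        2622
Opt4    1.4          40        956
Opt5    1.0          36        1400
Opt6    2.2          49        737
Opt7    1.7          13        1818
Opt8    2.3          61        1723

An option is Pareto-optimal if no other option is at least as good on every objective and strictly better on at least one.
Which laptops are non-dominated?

Opt1: dominated by Opt5 (weight 1.0≤1.3, RAM 36≥13, price 1400≤2672).
Opt2: not dominated.
Opt3: dominated by Opt2 (weight 1.5≤2.3, RAM 55≥13, price 1344≤2622).
Opt4: not dominated.
Opt5: not dominated (best weight).
Opt6: not dominated (best price).
Opt7: dominated by Opt2 (weight 1.5≤1.7, RAM 55≥13, price 1344≤1818).
Opt8: not dominated (best RAM).

Opt2, Opt4, Opt5, Opt6, Opt8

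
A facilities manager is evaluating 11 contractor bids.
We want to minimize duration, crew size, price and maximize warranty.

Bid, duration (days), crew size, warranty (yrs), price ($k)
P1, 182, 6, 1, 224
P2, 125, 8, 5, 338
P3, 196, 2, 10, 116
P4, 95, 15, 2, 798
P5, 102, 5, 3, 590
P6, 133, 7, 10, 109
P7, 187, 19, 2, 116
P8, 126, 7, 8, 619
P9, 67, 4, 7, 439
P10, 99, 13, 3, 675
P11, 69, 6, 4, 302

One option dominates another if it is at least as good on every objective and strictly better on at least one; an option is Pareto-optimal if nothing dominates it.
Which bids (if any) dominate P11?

none

P1: worse on duration (182 vs 69).
P2: worse on duration (125 vs 69).
P3: worse on duration (196 vs 69).
P4: worse on duration (95 vs 69).
P5: worse on duration (102 vs 69).
P6: worse on duration (133 vs 69).
P7: worse on duration (187 vs 69).
P8: worse on duration (126 vs 69).
P9: worse on price (439 vs 302).
P10: worse on duration (99 vs 69).
No option dominates P11.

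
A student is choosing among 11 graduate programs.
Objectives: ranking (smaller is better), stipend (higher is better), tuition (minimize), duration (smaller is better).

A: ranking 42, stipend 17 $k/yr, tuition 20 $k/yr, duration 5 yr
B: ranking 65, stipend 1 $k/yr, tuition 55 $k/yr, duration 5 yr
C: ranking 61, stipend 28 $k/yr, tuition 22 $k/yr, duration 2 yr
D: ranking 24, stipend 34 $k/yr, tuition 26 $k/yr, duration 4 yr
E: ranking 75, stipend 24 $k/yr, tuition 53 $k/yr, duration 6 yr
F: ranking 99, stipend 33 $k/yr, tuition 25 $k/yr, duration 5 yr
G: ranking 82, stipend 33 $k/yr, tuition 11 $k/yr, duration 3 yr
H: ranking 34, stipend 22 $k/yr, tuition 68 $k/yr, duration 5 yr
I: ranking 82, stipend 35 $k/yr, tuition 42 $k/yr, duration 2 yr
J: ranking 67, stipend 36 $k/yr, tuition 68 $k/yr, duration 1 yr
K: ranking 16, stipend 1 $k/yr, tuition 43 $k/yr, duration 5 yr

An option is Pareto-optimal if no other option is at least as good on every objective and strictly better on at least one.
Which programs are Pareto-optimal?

A: not dominated.
B: dominated by A (ranking 42≤65, stipend 17≥1, tuition 20≤55, duration 5≤5).
C: not dominated.
D: not dominated.
E: dominated by C (ranking 61≤75, stipend 28≥24, tuition 22≤53, duration 2≤6).
F: dominated by G (ranking 82≤99, stipend 33≥33, tuition 11≤25, duration 3≤5).
G: not dominated (best tuition).
H: dominated by D (ranking 24≤34, stipend 34≥22, tuition 26≤68, duration 4≤5).
I: not dominated.
J: not dominated (best stipend).
K: not dominated (best ranking).

A, C, D, G, I, J, K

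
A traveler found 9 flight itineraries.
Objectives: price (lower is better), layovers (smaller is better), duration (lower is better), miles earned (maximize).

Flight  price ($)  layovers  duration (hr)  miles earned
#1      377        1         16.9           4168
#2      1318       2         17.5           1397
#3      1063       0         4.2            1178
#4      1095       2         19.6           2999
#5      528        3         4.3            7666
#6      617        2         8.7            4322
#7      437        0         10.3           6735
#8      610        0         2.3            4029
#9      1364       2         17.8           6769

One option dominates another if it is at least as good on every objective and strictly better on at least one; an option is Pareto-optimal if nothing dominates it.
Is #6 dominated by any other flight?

No

#1: worse on duration (16.9 vs 8.7).
#2: worse on price (1318 vs 617).
#3: worse on price (1063 vs 617).
#4: worse on price (1095 vs 617).
#5: worse on layovers (3 vs 2).
#7: worse on duration (10.3 vs 8.7).
#8: worse on miles earned (4029 vs 4322).
#9: worse on price (1364 vs 617).
No option is at least as good as #6 on every objective and strictly better on one.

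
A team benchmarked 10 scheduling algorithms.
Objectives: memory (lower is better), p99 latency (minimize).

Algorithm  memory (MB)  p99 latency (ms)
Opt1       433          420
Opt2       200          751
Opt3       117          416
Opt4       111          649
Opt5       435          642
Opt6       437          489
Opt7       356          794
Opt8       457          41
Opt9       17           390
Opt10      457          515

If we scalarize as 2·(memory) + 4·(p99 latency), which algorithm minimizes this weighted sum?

Opt8

Opt1: 2·433 + 4·420 = 2546
Opt2: 2·200 + 4·751 = 3404
Opt3: 2·117 + 4·416 = 1898
Opt4: 2·111 + 4·649 = 2818
Opt5: 2·435 + 4·642 = 3438
Opt6: 2·437 + 4·489 = 2830
Opt7: 2·356 + 4·794 = 3888
Opt8: 2·457 + 4·41 = 1078
Opt9: 2·17 + 4·390 = 1594
Opt10: 2·457 + 4·515 = 2974
Lowest: Opt8 at 1078.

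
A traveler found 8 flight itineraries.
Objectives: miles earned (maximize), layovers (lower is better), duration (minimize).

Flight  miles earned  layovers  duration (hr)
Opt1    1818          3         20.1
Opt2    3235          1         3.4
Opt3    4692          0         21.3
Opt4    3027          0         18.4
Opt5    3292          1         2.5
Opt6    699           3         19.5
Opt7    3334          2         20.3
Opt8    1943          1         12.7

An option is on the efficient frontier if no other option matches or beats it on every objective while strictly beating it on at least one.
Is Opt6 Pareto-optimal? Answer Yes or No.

Opt2 vs Opt6: miles earned 3235≥699, layovers 1≤3, duration 3.4≤19.5 — Opt2 is at least as good on every objective and strictly better on at least one, so Opt2 dominates Opt6.

No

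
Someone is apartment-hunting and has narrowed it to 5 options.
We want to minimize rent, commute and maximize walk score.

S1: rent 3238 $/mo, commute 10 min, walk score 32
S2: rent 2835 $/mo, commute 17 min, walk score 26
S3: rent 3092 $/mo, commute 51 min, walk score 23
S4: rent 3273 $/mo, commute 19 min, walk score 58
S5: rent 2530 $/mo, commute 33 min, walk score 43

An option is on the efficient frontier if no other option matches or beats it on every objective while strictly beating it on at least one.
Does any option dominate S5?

No

S1: worse on rent (3238 vs 2530).
S2: worse on rent (2835 vs 2530).
S3: worse on rent (3092 vs 2530).
S4: worse on rent (3273 vs 2530).
No option is at least as good as S5 on every objective and strictly better on one.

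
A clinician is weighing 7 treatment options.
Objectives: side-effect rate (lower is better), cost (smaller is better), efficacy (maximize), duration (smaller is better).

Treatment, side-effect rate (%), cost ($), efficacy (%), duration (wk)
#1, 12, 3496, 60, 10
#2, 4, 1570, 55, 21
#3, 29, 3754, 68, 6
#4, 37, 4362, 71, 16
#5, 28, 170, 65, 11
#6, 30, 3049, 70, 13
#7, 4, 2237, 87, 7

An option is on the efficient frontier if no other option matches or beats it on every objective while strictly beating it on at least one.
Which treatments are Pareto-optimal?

#2, #3, #5, #7

#1: dominated by #7 (side-effect rate 4≤12, cost 2237≤3496, efficacy 87≥60, duration 7≤10).
#2: not dominated.
#3: not dominated (best duration).
#4: dominated by #7 (side-effect rate 4≤37, cost 2237≤4362, efficacy 87≥71, duration 7≤16).
#5: not dominated (best cost).
#6: dominated by #7 (side-effect rate 4≤30, cost 2237≤3049, efficacy 87≥70, duration 7≤13).
#7: not dominated (best efficacy).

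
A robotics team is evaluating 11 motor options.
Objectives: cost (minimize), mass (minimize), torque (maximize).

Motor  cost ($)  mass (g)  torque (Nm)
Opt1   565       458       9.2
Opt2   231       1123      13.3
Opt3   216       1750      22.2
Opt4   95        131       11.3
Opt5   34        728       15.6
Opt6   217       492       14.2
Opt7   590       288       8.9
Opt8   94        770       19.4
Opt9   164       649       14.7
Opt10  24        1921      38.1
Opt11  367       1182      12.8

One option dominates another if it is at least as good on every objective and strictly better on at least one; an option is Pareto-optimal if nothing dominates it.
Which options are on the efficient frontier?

Opt1: dominated by Opt4 (cost 95≤565, mass 131≤458, torque 11.3≥9.2).
Opt2: dominated by Opt5 (cost 34≤231, mass 728≤1123, torque 15.6≥13.3).
Opt3: not dominated.
Opt4: not dominated (best mass).
Opt5: not dominated.
Opt6: not dominated.
Opt7: dominated by Opt4 (cost 95≤590, mass 131≤288, torque 11.3≥8.9).
Opt8: not dominated.
Opt9: not dominated.
Opt10: not dominated (best cost).
Opt11: dominated by Opt2 (cost 231≤367, mass 1123≤1182, torque 13.3≥12.8).

Opt3, Opt4, Opt5, Opt6, Opt8, Opt9, Opt10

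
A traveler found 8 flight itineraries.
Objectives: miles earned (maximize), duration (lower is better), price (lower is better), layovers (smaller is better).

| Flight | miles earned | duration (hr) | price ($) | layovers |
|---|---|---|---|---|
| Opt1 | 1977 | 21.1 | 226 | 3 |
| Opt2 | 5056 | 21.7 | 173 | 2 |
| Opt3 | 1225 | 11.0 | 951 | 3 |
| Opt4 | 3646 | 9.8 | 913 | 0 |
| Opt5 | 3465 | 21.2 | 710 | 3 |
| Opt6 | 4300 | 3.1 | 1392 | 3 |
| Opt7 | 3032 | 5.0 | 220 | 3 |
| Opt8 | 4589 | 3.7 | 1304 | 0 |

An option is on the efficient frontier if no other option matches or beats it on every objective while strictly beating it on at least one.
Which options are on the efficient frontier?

Opt2, Opt4, Opt5, Opt6, Opt7, Opt8

Opt1: dominated by Opt7 (miles earned 3032≥1977, duration 5.0≤21.1, price 220≤226, layovers 3≤3).
Opt2: not dominated (best miles earned).
Opt3: dominated by Opt4 (miles earned 3646≥1225, duration 9.8≤11.0, price 913≤951, layovers 0≤3).
Opt4: not dominated.
Opt5: not dominated.
Opt6: not dominated (best duration).
Opt7: not dominated.
Opt8: not dominated.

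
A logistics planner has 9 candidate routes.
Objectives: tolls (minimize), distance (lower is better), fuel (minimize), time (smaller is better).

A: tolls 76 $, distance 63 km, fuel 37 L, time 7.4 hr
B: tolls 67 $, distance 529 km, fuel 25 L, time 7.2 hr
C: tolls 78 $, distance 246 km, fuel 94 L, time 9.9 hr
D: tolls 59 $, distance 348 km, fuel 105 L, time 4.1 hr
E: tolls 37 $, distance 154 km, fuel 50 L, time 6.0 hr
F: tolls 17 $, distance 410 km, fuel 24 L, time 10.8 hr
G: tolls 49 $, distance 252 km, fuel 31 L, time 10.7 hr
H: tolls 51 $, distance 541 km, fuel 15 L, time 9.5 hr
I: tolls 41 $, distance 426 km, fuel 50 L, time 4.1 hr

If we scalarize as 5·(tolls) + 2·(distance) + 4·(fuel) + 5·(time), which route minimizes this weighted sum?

A

A: 5·76 + 2·63 + 4·37 + 5·7.4 = 691.0
B: 5·67 + 2·529 + 4·25 + 5·7.2 = 1529.0
C: 5·78 + 2·246 + 4·94 + 5·9.9 = 1307.5
D: 5·59 + 2·348 + 4·105 + 5·4.1 = 1431.5
E: 5·37 + 2·154 + 4·50 + 5·6.0 = 723.0
F: 5·17 + 2·410 + 4·24 + 5·10.8 = 1055.0
G: 5·49 + 2·252 + 4·31 + 5·10.7 = 926.5
H: 5·51 + 2·541 + 4·15 + 5·9.5 = 1444.5
I: 5·41 + 2·426 + 4·50 + 5·4.1 = 1277.5
Lowest: A at 691.0.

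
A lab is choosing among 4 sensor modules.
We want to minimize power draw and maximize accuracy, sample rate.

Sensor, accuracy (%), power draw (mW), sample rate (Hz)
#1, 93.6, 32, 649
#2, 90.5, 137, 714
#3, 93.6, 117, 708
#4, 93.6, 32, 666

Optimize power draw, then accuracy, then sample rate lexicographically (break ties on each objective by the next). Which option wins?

First minimize power draw: best is 32, kept {#1, #4}.
Then maximize accuracy: best is 93.6, kept {#1, #4}.
Then maximize sample rate: best is 666, kept {#4}.

#4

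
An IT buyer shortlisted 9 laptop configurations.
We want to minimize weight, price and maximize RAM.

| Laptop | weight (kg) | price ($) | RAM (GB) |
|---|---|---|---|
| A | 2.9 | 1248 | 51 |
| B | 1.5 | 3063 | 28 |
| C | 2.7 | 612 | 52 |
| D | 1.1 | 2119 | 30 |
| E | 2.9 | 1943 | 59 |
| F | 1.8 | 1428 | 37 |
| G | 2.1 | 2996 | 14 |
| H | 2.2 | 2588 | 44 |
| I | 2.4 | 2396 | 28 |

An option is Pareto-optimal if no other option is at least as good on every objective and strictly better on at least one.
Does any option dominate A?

Yes

C vs A: weight 2.7≤2.9, price 612≤1248, RAM 52≥51 — C is at least as good on every objective and strictly better on at least one, so C dominates A.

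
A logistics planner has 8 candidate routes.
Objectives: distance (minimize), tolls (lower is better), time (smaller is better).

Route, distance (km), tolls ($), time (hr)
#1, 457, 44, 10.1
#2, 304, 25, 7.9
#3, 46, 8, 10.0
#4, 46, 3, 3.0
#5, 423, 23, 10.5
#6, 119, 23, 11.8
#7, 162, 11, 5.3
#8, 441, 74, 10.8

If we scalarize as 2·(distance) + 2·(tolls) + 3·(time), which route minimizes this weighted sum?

#1: 2·457 + 2·44 + 3·10.1 = 1032.3
#2: 2·304 + 2·25 + 3·7.9 = 681.7
#3: 2·46 + 2·8 + 3·10.0 = 138.0
#4: 2·46 + 2·3 + 3·3.0 = 107.0
#5: 2·423 + 2·23 + 3·10.5 = 923.5
#6: 2·119 + 2·23 + 3·11.8 = 319.4
#7: 2·162 + 2·11 + 3·5.3 = 361.9
#8: 2·441 + 2·74 + 3·10.8 = 1062.4
Lowest: #4 at 107.0.

#4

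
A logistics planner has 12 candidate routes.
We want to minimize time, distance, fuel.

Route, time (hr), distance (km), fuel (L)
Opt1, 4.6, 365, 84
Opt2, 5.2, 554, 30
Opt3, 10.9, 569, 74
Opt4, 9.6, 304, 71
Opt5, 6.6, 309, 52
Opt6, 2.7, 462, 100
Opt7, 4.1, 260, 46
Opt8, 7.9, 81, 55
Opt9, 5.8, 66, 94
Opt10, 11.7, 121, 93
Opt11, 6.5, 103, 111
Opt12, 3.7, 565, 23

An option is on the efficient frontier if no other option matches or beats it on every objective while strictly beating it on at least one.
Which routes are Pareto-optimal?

Opt2, Opt6, Opt7, Opt8, Opt9, Opt12

Opt1: dominated by Opt7 (time 4.1≤4.6, distance 260≤365, fuel 46≤84).
Opt2: not dominated.
Opt3: dominated by Opt2 (time 5.2≤10.9, distance 554≤569, fuel 30≤74).
Opt4: dominated by Opt7 (time 4.1≤9.6, distance 260≤304, fuel 46≤71).
Opt5: dominated by Opt7 (time 4.1≤6.6, distance 260≤309, fuel 46≤52).
Opt6: not dominated (best time).
Opt7: not dominated.
Opt8: not dominated.
Opt9: not dominated (best distance).
Opt10: dominated by Opt8 (time 7.9≤11.7, distance 81≤121, fuel 55≤93).
Opt11: dominated by Opt9 (time 5.8≤6.5, distance 66≤103, fuel 94≤111).
Opt12: not dominated (best fuel).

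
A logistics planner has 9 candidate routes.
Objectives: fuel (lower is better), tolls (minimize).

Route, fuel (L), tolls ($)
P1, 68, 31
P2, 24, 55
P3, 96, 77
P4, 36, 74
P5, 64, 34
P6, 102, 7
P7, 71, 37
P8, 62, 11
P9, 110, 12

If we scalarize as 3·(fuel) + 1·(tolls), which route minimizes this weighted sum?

P1: 3·68 + 1·31 = 235
P2: 3·24 + 1·55 = 127
P3: 3·96 + 1·77 = 365
P4: 3·36 + 1·74 = 182
P5: 3·64 + 1·34 = 226
P6: 3·102 + 1·7 = 313
P7: 3·71 + 1·37 = 250
P8: 3·62 + 1·11 = 197
P9: 3·110 + 1·12 = 342
Lowest: P2 at 127.

P2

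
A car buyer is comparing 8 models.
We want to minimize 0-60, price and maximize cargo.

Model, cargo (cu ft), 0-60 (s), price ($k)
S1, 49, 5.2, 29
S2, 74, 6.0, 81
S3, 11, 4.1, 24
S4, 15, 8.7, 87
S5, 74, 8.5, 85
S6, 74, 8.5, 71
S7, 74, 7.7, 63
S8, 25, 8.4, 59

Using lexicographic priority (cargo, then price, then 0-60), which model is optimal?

S7

First maximize cargo: best is 74, kept {S2, S5, S6, S7}.
Then minimize price: best is 63, kept {S7}.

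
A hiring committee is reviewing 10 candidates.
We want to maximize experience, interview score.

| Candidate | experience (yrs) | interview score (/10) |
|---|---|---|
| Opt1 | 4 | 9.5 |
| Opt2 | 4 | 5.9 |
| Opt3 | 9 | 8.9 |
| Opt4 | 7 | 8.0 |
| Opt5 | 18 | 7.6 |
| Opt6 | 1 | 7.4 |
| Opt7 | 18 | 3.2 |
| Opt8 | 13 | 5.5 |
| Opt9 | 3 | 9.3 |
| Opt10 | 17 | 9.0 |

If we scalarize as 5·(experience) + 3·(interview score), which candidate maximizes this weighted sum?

Opt1: 5·4 + 3·9.5 = 48.5
Opt2: 5·4 + 3·5.9 = 37.7
Opt3: 5·9 + 3·8.9 = 71.7
Opt4: 5·7 + 3·8.0 = 59.0
Opt5: 5·18 + 3·7.6 = 112.8
Opt6: 5·1 + 3·7.4 = 27.2
Opt7: 5·18 + 3·3.2 = 99.6
Opt8: 5·13 + 3·5.5 = 81.5
Opt9: 5·3 + 3·9.3 = 42.9
Opt10: 5·17 + 3·9.0 = 112.0
Highest: Opt5 at 112.8.

Opt5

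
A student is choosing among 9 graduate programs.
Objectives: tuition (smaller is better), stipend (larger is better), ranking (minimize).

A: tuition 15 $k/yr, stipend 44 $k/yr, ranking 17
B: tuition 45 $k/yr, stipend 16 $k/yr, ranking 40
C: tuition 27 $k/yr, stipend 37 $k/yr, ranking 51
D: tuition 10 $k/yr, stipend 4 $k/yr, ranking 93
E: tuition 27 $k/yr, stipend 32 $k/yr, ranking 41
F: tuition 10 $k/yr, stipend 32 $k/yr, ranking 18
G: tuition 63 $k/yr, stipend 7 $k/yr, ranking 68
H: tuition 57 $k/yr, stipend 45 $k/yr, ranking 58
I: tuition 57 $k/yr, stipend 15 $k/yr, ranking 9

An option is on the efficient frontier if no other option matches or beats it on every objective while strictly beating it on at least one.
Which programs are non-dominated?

A: not dominated.
B: dominated by A (tuition 15≤45, stipend 44≥16, ranking 17≤40).
C: dominated by A (tuition 15≤27, stipend 44≥37, ranking 17≤51).
D: dominated by F (tuition 10≤10, stipend 32≥4, ranking 18≤93).
E: dominated by A (tuition 15≤27, stipend 44≥32, ranking 17≤41).
F: not dominated.
G: dominated by A (tuition 15≤63, stipend 44≥7, ranking 17≤68).
H: not dominated (best stipend).
I: not dominated (best ranking).

A, F, H, I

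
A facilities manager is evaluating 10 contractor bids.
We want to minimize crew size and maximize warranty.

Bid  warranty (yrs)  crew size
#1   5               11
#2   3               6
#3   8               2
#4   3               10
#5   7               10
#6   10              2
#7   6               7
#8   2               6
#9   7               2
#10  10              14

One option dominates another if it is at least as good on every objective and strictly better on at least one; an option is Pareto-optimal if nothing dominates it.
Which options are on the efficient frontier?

#1: dominated by #3 (warranty 8≥5, crew size 2≤11).
#2: dominated by #3 (warranty 8≥3, crew size 2≤6).
#3: dominated by #6 (warranty 10≥8, crew size 2≤2).
#4: dominated by #2 (warranty 3≥3, crew size 6≤10).
#5: dominated by #3 (warranty 8≥7, crew size 2≤10).
#6: not dominated.
#7: dominated by #3 (warranty 8≥6, crew size 2≤7).
#8: dominated by #2 (warranty 3≥2, crew size 6≤6).
#9: dominated by #3 (warranty 8≥7, crew size 2≤2).
#10: dominated by #6 (warranty 10≥10, crew size 2≤14).

#6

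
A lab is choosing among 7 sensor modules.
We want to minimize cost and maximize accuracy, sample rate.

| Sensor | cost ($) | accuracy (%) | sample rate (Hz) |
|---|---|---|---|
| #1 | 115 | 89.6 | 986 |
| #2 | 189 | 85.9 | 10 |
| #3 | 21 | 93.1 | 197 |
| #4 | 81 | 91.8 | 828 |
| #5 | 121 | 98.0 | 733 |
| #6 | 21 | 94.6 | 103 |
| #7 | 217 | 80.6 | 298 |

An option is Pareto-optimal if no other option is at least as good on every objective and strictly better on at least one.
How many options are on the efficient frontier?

5

#1: not dominated (best sample rate).
#2: dominated by #1 (cost 115≤189, accuracy 89.6≥85.9, sample rate 986≥10).
#3: not dominated.
#4: not dominated.
#5: not dominated (best accuracy).
#6: not dominated.
#7: dominated by #1 (cost 115≤217, accuracy 89.6≥80.6, sample rate 986≥298).
Pareto-optimal: #1, #3, #4, #5, #6 → 5.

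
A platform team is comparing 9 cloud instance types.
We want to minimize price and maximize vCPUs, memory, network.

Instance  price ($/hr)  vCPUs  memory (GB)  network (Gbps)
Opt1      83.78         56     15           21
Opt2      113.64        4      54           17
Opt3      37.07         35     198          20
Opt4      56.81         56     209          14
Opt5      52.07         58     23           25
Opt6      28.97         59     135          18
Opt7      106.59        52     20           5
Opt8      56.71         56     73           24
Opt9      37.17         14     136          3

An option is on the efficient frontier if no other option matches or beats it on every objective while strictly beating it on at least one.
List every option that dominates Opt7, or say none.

Opt4: price 56.81≤106.59, vCPUs 56≥52, memory 209≥20, network 14≥5 — dominates Opt7.
Opt5: price 52.07≤106.59, vCPUs 58≥52, memory 23≥20, network 25≥5 — dominates Opt7.
Opt6: price 28.97≤106.59, vCPUs 59≥52, memory 135≥20, network 18≥5 — dominates Opt7.
Opt8: price 56.71≤106.59, vCPUs 56≥52, memory 73≥20, network 24≥5 — dominates Opt7.
Others (Opt1, Opt2, Opt3, Opt9) are each worse than Opt7 on at least one objective.

Opt4, Opt5, Opt6, Opt8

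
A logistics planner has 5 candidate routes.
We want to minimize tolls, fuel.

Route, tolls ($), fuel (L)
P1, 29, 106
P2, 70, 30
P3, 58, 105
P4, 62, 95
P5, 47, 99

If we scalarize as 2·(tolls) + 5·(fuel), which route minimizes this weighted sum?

P1: 2·29 + 5·106 = 588
P2: 2·70 + 5·30 = 290
P3: 2·58 + 5·105 = 641
P4: 2·62 + 5·95 = 599
P5: 2·47 + 5·99 = 589
Lowest: P2 at 290.

P2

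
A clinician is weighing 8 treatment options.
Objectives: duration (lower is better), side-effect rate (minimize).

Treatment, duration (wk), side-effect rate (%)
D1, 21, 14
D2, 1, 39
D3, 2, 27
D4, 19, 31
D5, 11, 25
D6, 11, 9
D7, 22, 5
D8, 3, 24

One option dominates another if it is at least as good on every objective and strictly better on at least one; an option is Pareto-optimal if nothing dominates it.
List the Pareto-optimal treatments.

D1: dominated by D6 (duration 11≤21, side-effect rate 9≤14).
D2: not dominated (best duration).
D3: not dominated.
D4: dominated by D3 (duration 2≤19, side-effect rate 27≤31).
D5: dominated by D6 (duration 11≤11, side-effect rate 9≤25).
D6: not dominated.
D7: not dominated (best side-effect rate).
D8: not dominated.

D2, D3, D6, D7, D8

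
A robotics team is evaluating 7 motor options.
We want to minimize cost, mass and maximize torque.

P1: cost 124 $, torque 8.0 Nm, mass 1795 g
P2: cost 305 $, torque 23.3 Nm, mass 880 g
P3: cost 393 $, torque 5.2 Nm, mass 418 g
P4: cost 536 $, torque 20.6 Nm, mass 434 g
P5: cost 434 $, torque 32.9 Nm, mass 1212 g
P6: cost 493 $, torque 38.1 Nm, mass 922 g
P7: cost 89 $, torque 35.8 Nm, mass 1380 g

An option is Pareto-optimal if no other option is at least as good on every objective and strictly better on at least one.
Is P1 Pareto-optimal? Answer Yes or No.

P7 vs P1: cost 89≤124, torque 35.8≥8.0, mass 1380≤1795 — P7 is at least as good on every objective and strictly better on at least one, so P7 dominates P1.

No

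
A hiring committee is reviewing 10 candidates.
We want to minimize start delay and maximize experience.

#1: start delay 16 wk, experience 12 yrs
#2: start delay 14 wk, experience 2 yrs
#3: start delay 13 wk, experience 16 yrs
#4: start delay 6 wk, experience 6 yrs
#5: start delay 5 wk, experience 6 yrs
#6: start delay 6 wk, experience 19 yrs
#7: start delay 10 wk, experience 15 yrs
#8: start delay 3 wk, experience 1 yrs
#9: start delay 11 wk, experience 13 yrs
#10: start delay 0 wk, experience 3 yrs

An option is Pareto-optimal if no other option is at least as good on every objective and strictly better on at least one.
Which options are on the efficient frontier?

#5, #6, #10

#1: dominated by #3 (start delay 13≤16, experience 16≥12).
#2: dominated by #3 (start delay 13≤14, experience 16≥2).
#3: dominated by #6 (start delay 6≤13, experience 19≥16).
#4: dominated by #5 (start delay 5≤6, experience 6≥6).
#5: not dominated.
#6: not dominated (best experience).
#7: dominated by #6 (start delay 6≤10, experience 19≥15).
#8: dominated by #10 (start delay 0≤3, experience 3≥1).
#9: dominated by #6 (start delay 6≤11, experience 19≥13).
#10: not dominated (best start delay).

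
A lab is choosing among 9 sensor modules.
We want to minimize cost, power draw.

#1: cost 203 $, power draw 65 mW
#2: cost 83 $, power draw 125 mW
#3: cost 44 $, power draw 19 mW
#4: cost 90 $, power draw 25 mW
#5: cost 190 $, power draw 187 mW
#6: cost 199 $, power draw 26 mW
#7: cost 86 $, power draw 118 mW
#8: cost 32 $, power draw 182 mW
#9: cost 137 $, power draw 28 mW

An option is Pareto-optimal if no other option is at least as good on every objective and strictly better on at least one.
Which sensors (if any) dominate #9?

#3, #4

#3: cost 44≤137, power draw 19≤28 — dominates #9.
#4: cost 90≤137, power draw 25≤28 — dominates #9.
Others (#1, #2, #5, #6, #7, #8) are each worse than #9 on at least one objective.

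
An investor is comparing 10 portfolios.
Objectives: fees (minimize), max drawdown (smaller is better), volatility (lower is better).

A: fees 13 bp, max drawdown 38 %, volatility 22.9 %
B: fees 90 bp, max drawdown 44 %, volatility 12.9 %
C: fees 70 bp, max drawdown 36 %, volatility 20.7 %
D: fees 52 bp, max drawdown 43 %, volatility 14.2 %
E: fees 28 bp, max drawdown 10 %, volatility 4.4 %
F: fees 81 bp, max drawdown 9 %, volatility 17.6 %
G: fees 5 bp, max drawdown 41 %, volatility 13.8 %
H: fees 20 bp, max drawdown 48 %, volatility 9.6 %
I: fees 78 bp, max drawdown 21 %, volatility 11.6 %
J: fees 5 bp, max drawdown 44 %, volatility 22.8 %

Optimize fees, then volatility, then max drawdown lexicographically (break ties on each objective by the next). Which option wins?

G

First minimize fees: best is 5, kept {G, J}.
Then minimize volatility: best is 13.8, kept {G}.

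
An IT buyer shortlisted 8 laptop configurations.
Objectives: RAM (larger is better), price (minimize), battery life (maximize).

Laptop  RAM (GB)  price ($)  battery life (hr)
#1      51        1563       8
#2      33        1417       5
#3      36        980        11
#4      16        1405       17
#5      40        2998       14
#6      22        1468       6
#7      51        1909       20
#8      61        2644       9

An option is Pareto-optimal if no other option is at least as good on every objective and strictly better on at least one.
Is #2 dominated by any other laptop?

Yes

#3 vs #2: RAM 36≥33, price 980≤1417, battery life 11≥5 — #3 is at least as good on every objective and strictly better on at least one, so #3 dominates #2.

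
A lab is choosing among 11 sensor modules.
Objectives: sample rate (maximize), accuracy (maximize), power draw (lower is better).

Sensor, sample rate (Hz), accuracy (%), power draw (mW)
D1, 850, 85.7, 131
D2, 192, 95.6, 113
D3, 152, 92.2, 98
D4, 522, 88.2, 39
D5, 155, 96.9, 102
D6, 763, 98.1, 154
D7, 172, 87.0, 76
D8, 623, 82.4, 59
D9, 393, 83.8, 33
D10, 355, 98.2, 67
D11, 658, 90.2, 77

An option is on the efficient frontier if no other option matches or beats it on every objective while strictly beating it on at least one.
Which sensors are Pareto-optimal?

D1: not dominated (best sample rate).
D2: dominated by D10 (sample rate 355≥192, accuracy 98.2≥95.6, power draw 67≤113).
D3: dominated by D10 (sample rate 355≥152, accuracy 98.2≥92.2, power draw 67≤98).
D4: not dominated.
D5: dominated by D10 (sample rate 355≥155, accuracy 98.2≥96.9, power draw 67≤102).
D6: not dominated.
D7: dominated by D4 (sample rate 522≥172, accuracy 88.2≥87.0, power draw 39≤76).
D8: not dominated.
D9: not dominated (best power draw).
D10: not dominated (best accuracy).
D11: not dominated.

D1, D4, D6, D8, D9, D10, D11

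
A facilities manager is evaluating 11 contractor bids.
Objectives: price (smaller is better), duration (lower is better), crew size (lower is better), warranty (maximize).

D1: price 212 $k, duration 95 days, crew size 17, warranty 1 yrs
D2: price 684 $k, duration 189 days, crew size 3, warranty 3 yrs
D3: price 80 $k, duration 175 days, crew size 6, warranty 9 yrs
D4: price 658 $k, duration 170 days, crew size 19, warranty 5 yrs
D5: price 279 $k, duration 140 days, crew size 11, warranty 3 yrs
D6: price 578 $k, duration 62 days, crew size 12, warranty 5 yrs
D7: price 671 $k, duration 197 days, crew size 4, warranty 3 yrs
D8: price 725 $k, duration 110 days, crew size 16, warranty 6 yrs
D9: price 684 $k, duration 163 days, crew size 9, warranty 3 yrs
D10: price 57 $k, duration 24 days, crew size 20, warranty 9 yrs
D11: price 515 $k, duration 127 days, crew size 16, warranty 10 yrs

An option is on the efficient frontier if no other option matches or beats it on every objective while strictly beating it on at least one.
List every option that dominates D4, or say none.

D6: price 578≤658, duration 62≤170, crew size 12≤19, warranty 5≥5 — dominates D4.
D11: price 515≤658, duration 127≤170, crew size 16≤19, warranty 10≥5 — dominates D4.
Others (D1, D2, D3, D5, D7, D8, D9, D10) are each worse than D4 on at least one objective.

D6, D11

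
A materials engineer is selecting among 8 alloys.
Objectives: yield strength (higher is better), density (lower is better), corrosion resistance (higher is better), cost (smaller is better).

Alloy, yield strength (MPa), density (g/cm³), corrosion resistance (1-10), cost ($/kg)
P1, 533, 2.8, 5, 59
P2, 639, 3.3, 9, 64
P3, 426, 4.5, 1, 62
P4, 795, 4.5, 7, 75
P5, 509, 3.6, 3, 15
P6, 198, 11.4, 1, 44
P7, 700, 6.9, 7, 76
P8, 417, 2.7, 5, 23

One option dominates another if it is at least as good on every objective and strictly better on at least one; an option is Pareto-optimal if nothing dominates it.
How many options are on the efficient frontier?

P1: not dominated.
P2: not dominated (best corrosion resistance).
P3: dominated by P1 (yield strength 533≥426, density 2.8≤4.5, corrosion resistance 5≥1, cost 59≤62).
P4: not dominated (best yield strength).
P5: not dominated (best cost).
P6: dominated by P5 (yield strength 509≥198, density 3.6≤11.4, corrosion resistance 3≥1, cost 15≤44).
P7: dominated by P4 (yield strength 795≥700, density 4.5≤6.9, corrosion resistance 7≥7, cost 75≤76).
P8: not dominated (best density).
Pareto-optimal: P1, P2, P4, P5, P8 → 5.

5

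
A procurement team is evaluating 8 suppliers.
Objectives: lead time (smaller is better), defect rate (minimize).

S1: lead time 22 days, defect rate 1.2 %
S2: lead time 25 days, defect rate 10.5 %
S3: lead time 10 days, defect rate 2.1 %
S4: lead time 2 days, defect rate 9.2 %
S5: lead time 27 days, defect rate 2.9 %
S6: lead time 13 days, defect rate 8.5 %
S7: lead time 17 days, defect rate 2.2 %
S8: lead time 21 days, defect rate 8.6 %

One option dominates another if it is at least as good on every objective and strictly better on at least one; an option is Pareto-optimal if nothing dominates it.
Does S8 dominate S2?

S8 vs S2: lead time 21≤25, defect rate 8.6≤10.5 — S8 is at least as good on every objective with at least one strict improvement.

Yes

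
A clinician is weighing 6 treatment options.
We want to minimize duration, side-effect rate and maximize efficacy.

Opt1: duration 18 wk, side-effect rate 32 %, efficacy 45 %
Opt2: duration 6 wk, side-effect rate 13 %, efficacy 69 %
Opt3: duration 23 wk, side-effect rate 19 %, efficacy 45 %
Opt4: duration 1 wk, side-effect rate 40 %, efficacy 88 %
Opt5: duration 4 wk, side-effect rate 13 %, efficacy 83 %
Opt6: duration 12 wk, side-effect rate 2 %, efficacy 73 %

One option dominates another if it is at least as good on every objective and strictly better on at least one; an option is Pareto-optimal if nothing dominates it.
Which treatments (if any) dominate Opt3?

Opt2: duration 6≤23, side-effect rate 13≤19, efficacy 69≥45 — dominates Opt3.
Opt5: duration 4≤23, side-effect rate 13≤19, efficacy 83≥45 — dominates Opt3.
Opt6: duration 12≤23, side-effect rate 2≤19, efficacy 73≥45 — dominates Opt3.
Others (Opt1, Opt4) are each worse than Opt3 on at least one objective.

Opt2, Opt5, Opt6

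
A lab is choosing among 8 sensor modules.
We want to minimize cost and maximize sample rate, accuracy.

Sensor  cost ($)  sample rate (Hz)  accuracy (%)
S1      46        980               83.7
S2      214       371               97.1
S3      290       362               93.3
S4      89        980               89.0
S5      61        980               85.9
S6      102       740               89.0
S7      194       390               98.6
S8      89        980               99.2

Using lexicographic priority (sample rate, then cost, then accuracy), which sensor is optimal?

First maximize sample rate: best is 980, kept {S1, S4, S5, S8}.
Then minimize cost: best is 46, kept {S1}.

S1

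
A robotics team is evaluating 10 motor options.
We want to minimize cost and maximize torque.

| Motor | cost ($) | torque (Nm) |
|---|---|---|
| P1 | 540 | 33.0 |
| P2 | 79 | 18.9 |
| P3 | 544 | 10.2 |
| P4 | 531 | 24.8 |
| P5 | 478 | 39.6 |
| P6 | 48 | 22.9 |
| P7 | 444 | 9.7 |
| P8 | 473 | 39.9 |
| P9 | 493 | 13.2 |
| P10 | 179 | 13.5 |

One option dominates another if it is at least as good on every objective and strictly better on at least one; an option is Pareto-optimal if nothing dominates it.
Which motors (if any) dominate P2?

P6: cost 48≤79, torque 22.9≥18.9 — dominates P2.
Others (P1, P3, P4, P5, P7, P8, P9, P10) are each worse than P2 on at least one objective.

P6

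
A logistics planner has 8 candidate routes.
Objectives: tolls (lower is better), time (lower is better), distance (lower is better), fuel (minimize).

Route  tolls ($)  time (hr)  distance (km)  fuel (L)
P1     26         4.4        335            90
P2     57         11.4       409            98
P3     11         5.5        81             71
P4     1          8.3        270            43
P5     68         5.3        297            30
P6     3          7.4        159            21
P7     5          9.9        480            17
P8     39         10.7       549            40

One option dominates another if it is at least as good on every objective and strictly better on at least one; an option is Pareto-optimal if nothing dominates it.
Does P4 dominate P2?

P4 vs P2: tolls 1≤57, time 8.3≤11.4, distance 270≤409, fuel 43≤98 — P4 is at least as good on every objective with at least one strict improvement.

Yes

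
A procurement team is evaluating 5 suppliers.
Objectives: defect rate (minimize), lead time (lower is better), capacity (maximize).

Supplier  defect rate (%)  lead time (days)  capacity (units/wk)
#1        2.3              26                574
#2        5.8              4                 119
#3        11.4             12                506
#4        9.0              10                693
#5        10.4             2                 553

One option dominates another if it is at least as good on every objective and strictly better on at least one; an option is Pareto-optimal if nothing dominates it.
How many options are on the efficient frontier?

4

#1: not dominated (best defect rate).
#2: not dominated.
#3: dominated by #4 (defect rate 9.0≤11.4, lead time 10≤12, capacity 693≥506).
#4: not dominated (best capacity).
#5: not dominated (best lead time).
Pareto-optimal: #1, #2, #4, #5 → 4.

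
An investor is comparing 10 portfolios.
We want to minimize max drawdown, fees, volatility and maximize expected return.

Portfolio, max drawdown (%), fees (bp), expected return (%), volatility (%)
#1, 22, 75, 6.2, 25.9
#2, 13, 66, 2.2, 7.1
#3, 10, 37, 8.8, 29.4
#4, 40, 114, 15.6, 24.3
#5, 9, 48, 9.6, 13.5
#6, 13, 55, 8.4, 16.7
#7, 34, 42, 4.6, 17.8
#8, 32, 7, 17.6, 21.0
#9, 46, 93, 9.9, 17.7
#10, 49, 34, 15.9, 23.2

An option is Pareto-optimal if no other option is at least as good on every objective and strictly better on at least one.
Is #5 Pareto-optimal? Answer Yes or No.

Yes

#1: worse on max drawdown (22 vs 9).
#2: worse on max drawdown (13 vs 9).
#3: worse on max drawdown (10 vs 9).
#4: worse on max drawdown (40 vs 9).
#6: worse on max drawdown (13 vs 9).
#7: worse on max drawdown (34 vs 9).
#8: worse on max drawdown (32 vs 9).
#9: worse on max drawdown (46 vs 9).
#10: worse on max drawdown (49 vs 9).
No option is at least as good as #5 on every objective and strictly better on one.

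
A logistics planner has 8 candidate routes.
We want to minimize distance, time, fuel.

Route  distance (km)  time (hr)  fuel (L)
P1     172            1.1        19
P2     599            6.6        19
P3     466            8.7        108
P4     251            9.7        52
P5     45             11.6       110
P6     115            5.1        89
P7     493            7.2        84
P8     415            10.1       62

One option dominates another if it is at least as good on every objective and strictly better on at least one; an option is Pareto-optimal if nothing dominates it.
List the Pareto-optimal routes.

P1: not dominated (best time).
P2: dominated by P1 (distance 172≤599, time 1.1≤6.6, fuel 19≤19).
P3: dominated by P1 (distance 172≤466, time 1.1≤8.7, fuel 19≤108).
P4: dominated by P1 (distance 172≤251, time 1.1≤9.7, fuel 19≤52).
P5: not dominated (best distance).
P6: not dominated.
P7: dominated by P1 (distance 172≤493, time 1.1≤7.2, fuel 19≤84).
P8: dominated by P1 (distance 172≤415, time 1.1≤10.1, fuel 19≤62).

P1, P5, P6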